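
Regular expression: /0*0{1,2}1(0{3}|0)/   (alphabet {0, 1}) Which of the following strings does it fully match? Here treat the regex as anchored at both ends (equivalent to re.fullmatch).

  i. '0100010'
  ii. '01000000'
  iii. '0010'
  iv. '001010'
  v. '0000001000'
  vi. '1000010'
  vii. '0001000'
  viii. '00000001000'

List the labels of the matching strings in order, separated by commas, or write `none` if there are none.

iii, v, vii, viii

i → no match
ii → no match
iii → match
iv → no match
v → match
vi → no match
vii → match
viii → match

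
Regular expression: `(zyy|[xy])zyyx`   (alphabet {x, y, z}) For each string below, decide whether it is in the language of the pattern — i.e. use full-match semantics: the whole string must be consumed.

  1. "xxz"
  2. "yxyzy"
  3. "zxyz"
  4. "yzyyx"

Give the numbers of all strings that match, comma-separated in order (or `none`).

1 → no match — must end with "zyyx"
2 → no match — must end with "zyyx"
3 → no match — must end with "zyyx"
4 → match

4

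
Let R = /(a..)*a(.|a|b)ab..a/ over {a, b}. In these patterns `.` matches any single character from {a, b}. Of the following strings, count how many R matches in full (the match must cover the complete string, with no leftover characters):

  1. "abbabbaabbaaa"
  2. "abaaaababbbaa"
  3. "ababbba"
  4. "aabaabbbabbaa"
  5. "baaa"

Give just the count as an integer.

1

1 → no match
2 → no match
3. "ababbba" → match
4 → no match
5. "baaa" → no match
Total matched: 1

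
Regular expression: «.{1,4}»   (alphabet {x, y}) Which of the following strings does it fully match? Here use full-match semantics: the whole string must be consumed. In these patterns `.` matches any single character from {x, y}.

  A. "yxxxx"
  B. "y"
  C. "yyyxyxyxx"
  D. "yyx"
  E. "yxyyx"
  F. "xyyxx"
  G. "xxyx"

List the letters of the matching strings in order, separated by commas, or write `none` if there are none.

B, D, G

A → no match
B → match
C → no match
D → match
E → no match
F → no match
G → match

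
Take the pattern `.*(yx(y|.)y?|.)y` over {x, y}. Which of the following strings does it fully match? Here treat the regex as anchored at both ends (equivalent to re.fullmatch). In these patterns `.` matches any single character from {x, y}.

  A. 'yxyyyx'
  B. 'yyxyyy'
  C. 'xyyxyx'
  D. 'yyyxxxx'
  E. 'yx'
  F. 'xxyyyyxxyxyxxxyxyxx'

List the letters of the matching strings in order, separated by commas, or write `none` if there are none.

B

A → no match — must end with 'y'
B → match
C → no match — must end with 'y'
D → no match — must end with 'y'
E → no match — must end with 'y'
F → no match — must end with 'y'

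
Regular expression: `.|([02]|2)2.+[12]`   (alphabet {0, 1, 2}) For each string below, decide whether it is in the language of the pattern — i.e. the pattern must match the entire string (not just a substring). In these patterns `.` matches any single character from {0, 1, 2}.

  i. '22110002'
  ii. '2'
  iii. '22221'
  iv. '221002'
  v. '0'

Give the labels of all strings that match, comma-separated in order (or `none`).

i → match
ii → match
iii → match
iv → match
v → match

i, ii, iii, iv, v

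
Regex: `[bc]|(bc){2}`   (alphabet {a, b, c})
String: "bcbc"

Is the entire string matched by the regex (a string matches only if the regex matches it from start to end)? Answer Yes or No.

Yes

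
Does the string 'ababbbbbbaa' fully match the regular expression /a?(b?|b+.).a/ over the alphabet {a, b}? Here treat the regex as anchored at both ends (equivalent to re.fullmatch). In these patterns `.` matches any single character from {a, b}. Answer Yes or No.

No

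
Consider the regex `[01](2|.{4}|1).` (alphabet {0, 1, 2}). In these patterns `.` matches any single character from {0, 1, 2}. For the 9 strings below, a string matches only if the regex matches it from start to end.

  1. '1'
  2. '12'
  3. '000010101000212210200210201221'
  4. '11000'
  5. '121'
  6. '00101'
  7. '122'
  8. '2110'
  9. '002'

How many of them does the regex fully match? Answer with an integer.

1 → no match
2 → no match
3 → no match
4 → no match
5 → match
6 → no match
7 → match
8 → no match
9 → no match
Total matched: 2

2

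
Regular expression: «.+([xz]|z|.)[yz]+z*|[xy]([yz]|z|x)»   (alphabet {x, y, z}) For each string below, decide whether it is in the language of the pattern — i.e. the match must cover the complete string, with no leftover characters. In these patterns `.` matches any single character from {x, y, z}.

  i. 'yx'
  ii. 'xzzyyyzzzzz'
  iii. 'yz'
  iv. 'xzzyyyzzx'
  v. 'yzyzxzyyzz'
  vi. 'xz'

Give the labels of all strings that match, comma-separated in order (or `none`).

i. 'yx' → match
ii. 'xzzyyyzzzzz' → match
iii. 'yz' → match
iv. 'xzzyyyzzx' → no match
v. 'yzyzxzyyzz' → match
vi. 'xz' → match

i, ii, iii, v, vi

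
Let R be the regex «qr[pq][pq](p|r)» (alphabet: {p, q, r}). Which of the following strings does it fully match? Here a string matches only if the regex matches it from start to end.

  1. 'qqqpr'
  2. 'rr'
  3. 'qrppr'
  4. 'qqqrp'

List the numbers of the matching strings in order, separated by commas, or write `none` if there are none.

3

1. 'qqqpr' → no match — must start with 'qr'
2. 'rr' → no match — must start with 'qr'
3. 'qrppr' → match
4. 'qqqrp' → no match — must start with 'qr'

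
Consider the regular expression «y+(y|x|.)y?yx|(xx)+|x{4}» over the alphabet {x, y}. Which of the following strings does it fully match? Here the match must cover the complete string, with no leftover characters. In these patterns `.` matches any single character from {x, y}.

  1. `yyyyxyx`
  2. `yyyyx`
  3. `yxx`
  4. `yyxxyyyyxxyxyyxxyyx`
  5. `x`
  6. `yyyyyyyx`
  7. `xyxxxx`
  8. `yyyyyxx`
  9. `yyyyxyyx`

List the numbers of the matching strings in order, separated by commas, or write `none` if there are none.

1 → match
2 → match
3 → no match
4 → no match
5 → no match
6 → match
7 → no match
8 → no match
9 → match

1, 2, 6, 9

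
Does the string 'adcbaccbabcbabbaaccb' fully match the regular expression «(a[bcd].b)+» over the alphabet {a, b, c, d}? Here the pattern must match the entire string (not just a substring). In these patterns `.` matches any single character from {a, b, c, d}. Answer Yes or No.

No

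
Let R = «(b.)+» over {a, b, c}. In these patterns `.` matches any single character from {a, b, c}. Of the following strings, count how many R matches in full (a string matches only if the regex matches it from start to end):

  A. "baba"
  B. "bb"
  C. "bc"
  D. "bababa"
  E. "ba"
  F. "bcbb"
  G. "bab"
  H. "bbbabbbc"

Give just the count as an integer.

7

A. "baba" → match
B. "bb" → match
C. "bc" → match
D. "bababa" → match
E. "ba" → match
F. "bcbb" → match
G. "bab" → no match
H. "bbbabbbc" → match
Total matched: 7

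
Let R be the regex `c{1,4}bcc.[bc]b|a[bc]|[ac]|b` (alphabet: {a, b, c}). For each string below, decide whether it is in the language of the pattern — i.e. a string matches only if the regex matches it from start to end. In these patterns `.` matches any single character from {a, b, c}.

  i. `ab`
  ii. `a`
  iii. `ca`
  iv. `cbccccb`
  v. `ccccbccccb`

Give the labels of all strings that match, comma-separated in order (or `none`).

i, ii, iv, v

i. `ab` → match
ii. `a` → match
iii. `ca` → no match
iv. `cbccccb` → match
v. `ccccbccccb` → match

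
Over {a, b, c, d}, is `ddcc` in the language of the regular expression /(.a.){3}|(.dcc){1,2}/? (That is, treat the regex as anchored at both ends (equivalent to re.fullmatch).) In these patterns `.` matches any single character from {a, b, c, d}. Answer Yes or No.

Yes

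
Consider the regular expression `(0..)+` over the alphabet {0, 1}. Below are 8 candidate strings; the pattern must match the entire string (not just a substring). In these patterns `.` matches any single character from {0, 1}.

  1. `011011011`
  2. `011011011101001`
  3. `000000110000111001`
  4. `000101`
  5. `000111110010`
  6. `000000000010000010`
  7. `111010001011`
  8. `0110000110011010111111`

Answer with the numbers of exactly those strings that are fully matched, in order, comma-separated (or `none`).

1. `011011011` → match
2 → no match
3 → no match
4. `000101` → no match
5. `000111110010` → no match
6 → match
7. `111010001011` → no match — must start with `0`
8 → no match

1, 6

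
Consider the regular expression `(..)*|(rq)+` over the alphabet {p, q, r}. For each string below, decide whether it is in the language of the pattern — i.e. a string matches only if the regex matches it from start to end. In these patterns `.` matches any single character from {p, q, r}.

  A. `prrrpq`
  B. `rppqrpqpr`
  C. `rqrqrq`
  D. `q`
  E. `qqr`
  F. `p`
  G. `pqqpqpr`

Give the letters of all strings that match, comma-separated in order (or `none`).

A → match
B → no match
C → match
D → no match
E → no match
F → no match
G → no match

A, C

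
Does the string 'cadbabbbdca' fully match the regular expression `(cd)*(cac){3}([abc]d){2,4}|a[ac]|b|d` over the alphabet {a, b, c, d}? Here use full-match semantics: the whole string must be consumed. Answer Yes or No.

No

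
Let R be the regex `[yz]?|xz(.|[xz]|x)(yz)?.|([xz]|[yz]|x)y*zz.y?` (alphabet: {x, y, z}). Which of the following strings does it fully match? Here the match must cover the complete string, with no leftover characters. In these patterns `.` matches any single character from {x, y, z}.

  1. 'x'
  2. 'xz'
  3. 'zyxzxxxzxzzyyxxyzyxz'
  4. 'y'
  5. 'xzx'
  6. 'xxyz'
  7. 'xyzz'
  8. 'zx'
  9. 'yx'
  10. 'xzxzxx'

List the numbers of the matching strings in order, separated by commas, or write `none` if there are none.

1 → no match
2 → no match
3 → no match
4 → match
5 → no match
6 → no match
7 → no match
8 → no match
9 → no match
10 → no match

4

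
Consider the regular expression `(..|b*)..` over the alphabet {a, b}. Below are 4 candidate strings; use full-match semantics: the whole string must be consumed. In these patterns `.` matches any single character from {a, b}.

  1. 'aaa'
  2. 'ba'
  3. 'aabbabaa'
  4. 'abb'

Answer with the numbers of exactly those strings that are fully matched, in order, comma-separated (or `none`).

2

1 → no match
2 → match
3 → no match
4 → no match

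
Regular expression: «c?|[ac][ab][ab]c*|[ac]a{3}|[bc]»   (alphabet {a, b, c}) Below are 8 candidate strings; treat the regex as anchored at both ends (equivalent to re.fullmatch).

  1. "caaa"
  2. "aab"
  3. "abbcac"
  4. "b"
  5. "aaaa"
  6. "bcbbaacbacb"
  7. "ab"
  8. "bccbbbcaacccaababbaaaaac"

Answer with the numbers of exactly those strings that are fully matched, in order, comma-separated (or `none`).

1, 2, 4, 5

1 → match
2 → match
3 → no match
4 → match
5 → match
6 → no match
7 → no match
8 → no match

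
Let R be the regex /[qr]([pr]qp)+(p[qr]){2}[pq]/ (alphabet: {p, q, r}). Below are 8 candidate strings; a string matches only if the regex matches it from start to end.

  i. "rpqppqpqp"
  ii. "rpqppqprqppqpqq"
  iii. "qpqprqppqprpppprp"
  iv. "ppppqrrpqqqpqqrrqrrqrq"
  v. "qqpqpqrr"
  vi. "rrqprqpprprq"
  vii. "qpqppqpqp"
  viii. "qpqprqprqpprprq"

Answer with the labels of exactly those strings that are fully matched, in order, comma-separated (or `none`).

i → match
ii → match
iii → no match
iv → no match
v → no match
vi → match
vii → match
viii → match

i, ii, vi, vii, viii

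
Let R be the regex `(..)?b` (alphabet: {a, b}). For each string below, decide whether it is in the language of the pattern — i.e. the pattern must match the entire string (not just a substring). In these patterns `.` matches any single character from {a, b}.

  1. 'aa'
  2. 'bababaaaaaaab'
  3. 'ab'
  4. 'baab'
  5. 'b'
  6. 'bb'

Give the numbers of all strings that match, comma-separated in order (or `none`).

1. 'aa' → no match — must end with 'b'
2 → no match
3. 'ab' → no match
4. 'baab' → no match
5. 'b' → match
6. 'bb' → no match

5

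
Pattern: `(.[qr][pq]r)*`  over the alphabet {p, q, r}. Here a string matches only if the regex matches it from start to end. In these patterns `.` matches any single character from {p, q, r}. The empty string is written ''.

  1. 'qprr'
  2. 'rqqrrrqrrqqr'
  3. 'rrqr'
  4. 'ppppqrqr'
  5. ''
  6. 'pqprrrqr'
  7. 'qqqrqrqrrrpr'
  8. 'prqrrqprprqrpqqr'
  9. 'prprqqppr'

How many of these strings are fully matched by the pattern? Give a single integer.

6

1 → no match
2 → match
3 → match
4 → no match
5 → match
6 → match
7 → match
8 → match
9 → no match
Total matched: 6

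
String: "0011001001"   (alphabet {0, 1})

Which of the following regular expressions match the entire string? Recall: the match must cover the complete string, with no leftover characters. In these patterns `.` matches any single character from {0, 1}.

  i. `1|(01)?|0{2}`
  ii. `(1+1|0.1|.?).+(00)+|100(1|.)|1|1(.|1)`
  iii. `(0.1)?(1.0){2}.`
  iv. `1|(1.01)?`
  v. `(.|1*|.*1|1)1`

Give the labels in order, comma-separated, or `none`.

i → no match
ii → no match
iii → match
iv → no match
v → no match

iii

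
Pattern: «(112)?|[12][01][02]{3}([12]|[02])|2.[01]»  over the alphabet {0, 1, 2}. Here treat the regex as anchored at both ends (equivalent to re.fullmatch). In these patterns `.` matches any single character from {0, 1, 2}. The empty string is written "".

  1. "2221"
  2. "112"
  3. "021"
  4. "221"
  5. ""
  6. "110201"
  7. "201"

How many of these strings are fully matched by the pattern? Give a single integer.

5

1 → no match
2 → match
3 → no match
4 → match
5 → match
6 → match
7 → match
Total matched: 5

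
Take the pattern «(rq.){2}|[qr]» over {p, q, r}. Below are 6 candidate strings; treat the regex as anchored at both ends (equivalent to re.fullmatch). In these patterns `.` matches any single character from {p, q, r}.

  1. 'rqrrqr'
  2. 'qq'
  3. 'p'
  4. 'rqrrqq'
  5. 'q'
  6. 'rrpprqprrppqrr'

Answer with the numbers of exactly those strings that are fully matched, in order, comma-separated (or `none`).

1, 4, 5

1 → match
2 → no match
3 → no match
4 → match
5 → match
6 → no match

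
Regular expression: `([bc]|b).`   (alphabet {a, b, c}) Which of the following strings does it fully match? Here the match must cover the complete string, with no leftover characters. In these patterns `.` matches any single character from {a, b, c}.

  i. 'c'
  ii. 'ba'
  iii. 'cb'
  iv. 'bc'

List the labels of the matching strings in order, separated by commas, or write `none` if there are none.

ii, iii, iv

i. 'c' → no match
ii. 'ba' → match
iii. 'cb' → match
iv. 'bc' → match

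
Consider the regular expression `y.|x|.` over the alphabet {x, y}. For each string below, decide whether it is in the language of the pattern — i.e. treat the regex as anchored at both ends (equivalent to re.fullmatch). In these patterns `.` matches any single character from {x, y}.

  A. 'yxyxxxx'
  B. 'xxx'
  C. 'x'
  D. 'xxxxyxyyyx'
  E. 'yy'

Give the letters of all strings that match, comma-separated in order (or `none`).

A → no match
B → no match
C → match
D → no match
E → match

C, E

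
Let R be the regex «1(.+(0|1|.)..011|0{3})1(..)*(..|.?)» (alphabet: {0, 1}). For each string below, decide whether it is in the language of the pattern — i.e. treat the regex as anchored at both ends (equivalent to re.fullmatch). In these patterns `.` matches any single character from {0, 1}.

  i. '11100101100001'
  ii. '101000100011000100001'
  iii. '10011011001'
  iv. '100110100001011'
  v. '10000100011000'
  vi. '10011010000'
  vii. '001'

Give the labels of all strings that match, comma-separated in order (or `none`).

none

i → no match
ii → no match
iii → no match
iv → no match
v → no match
vi → no match
vii → no match — must start with '1'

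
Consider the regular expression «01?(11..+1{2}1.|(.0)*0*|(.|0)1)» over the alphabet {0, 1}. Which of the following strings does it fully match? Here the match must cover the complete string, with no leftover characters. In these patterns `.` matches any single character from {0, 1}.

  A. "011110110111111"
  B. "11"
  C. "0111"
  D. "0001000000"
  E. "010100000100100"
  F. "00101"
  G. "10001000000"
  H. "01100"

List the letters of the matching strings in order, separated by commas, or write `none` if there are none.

A, C, D, H

A → match
B → no match — must start with "0"
C → match
D → match
E → no match
F → no match
G → no match — must start with "0"
H → match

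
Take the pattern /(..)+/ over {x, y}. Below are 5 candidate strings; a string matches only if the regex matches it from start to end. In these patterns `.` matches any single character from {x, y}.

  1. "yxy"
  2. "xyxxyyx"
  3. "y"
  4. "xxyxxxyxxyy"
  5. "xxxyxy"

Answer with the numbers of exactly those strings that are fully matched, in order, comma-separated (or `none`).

5

1 → no match
2 → no match
3 → no match
4 → no match
5 → match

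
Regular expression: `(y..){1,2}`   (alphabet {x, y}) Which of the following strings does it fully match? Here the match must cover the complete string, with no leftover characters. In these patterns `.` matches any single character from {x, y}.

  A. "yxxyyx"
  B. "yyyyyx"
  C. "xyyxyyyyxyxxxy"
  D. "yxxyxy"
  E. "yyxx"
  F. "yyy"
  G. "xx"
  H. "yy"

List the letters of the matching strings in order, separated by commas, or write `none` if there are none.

A → match
B → match
C → no match — must start with "y"
D → match
E → no match
F → match
G → no match — must start with "y"
H → no match

A, B, D, F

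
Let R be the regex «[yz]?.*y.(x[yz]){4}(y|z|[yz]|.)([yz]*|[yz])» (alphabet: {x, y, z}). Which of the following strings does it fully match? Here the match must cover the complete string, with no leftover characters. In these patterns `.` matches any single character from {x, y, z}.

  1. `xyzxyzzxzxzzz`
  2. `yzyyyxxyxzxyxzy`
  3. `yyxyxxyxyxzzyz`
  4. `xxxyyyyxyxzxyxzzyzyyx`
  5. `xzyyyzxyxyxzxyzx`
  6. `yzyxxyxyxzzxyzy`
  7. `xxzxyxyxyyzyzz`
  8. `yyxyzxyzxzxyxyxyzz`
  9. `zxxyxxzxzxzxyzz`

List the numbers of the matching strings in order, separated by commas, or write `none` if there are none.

1 → no match
2 → match
3 → no match
4 → no match
5 → no match
6 → no match
7 → no match
8 → match
9 → match

2, 8, 9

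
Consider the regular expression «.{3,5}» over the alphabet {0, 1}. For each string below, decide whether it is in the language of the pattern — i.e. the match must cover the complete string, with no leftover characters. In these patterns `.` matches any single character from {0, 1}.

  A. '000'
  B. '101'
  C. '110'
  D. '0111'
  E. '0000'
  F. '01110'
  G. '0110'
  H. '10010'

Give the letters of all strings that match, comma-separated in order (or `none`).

A → match
B → match
C → match
D → match
E → match
F → match
G → match
H → match

A, B, C, D, E, F, G, H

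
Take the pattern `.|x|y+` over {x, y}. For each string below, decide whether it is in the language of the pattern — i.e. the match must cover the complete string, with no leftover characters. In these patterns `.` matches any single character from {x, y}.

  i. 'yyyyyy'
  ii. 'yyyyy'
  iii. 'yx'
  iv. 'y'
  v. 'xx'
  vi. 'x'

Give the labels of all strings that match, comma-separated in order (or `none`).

i → match
ii → match
iii → no match
iv → match
v → no match
vi → match

i, ii, iv, vi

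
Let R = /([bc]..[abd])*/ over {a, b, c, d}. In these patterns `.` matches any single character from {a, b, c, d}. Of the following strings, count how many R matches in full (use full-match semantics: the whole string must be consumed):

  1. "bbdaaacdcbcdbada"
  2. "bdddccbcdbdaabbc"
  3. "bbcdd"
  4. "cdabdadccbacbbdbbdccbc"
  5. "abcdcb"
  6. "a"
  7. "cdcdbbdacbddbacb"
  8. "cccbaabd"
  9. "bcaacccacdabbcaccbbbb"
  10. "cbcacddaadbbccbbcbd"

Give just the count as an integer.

1 → no match
2 → no match
3 → no match
4 → no match
5 → no match
6 → no match
7 → match
8 → no match
9 → no match
10 → no match
Total matched: 1

1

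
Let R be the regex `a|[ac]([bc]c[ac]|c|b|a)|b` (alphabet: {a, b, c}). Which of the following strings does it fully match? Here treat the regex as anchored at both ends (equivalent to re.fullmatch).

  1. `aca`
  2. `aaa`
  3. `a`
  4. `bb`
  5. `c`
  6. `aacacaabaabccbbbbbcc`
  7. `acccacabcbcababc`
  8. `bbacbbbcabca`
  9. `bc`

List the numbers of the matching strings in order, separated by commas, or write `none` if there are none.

3

1 → no match
2 → no match
3 → match
4 → no match
5 → no match
6 → no match
7 → no match
8 → no match
9 → no match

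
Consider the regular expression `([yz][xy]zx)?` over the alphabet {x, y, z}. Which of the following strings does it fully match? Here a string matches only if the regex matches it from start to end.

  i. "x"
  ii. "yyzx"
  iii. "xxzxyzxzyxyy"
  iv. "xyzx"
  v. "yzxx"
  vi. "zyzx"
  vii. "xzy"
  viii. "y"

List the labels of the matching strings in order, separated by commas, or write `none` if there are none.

ii, vi

i. "x" → no match
ii. "yyzx" → match
iii. "xxzxyzxzyxyy" → no match
iv. "xyzx" → no match
v. "yzxx" → no match
vi. "zyzx" → match
vii. "xzy" → no match
viii. "y" → no match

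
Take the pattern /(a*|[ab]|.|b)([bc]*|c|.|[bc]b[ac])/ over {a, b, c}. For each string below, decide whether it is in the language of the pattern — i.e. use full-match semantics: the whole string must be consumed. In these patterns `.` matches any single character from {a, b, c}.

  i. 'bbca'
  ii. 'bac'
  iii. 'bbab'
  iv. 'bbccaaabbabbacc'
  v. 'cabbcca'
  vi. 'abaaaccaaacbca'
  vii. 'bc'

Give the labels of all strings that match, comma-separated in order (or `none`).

vii

i. 'bbca' → no match
ii. 'bac' → no match
iii. 'bbab' → no match
iv → no match
v. 'cabbcca' → no match
vi → no match
vii. 'bc' → match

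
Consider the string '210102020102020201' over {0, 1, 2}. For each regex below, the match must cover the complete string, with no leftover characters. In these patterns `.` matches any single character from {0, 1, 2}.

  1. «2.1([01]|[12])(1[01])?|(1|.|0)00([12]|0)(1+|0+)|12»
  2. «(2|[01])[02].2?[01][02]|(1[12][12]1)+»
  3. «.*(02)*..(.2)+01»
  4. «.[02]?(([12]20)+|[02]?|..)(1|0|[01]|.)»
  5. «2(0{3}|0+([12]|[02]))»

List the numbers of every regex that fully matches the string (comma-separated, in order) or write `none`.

3

1 → no match
2 → no match
3 → match
4 → no match
5 → no match — must start with '20'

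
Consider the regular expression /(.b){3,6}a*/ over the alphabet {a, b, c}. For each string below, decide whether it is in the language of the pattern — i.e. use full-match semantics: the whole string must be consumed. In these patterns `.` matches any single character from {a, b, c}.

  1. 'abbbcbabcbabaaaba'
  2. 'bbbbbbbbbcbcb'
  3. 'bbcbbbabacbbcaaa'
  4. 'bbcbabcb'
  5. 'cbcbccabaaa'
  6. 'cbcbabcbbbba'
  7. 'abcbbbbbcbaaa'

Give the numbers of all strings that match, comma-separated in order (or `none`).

4, 7

1 → no match
2 → no match
3 → no match
4 → match
5 → no match
6 → no match
7 → match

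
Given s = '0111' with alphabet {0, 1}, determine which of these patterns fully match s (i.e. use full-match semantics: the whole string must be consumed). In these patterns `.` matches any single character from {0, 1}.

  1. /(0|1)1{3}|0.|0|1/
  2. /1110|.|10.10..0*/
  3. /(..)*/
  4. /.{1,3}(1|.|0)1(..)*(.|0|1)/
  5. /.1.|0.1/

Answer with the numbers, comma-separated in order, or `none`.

1, 3, 4

1 → match
2 → no match
3 → match
4 → match
5 → no match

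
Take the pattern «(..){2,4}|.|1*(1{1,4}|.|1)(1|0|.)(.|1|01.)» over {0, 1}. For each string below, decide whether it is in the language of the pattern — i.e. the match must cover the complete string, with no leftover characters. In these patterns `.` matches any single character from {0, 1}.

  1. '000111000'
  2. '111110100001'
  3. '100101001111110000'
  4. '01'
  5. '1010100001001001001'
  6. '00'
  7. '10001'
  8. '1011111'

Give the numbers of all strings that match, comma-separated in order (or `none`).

1 → no match
2 → no match
3 → no match
4 → no match
5 → no match
6 → no match
7 → no match
8 → no match

none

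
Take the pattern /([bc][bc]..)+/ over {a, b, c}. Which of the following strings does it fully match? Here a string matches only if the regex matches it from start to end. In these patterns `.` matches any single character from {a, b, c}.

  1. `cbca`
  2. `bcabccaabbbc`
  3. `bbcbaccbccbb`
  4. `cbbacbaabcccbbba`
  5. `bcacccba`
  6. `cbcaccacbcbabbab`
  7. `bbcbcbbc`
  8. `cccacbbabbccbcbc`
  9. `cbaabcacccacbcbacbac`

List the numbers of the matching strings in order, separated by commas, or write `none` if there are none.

1, 2, 4, 5, 6, 7, 8, 9

1 → match
2 → match
3 → no match
4 → match
5 → match
6 → match
7 → match
8 → match
9 → match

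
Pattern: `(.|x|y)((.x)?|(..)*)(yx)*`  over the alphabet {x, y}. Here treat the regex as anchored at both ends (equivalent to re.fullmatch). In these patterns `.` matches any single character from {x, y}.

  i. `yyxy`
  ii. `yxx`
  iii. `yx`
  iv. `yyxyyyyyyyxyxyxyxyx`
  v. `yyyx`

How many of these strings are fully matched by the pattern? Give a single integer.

2

i → no match
ii → match
iii → no match
iv → match
v → no match
Total matched: 2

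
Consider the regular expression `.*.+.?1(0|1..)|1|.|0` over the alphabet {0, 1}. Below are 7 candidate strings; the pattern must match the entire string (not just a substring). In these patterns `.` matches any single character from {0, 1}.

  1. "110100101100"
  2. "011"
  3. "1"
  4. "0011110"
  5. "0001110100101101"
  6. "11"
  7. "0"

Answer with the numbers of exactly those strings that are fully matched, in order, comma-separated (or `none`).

1, 3, 4, 5, 7

1. "110100101100" → match
2. "011" → no match
3. "1" → match
4. "0011110" → match
5 → match
6. "11" → no match
7. "0" → match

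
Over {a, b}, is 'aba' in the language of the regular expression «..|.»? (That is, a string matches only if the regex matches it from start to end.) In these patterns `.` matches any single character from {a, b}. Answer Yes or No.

No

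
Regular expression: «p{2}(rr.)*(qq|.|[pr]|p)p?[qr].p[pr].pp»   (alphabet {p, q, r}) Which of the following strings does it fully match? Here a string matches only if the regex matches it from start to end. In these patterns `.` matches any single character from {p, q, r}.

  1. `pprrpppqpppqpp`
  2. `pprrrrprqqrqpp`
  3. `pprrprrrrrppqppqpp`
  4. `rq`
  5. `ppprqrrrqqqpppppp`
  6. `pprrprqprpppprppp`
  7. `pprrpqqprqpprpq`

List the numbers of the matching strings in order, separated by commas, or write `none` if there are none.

1 → match
2 → no match
3 → no match
4 → no match — must start with `p`
5 → no match
6 → no match
7 → no match — must end with `pp`

1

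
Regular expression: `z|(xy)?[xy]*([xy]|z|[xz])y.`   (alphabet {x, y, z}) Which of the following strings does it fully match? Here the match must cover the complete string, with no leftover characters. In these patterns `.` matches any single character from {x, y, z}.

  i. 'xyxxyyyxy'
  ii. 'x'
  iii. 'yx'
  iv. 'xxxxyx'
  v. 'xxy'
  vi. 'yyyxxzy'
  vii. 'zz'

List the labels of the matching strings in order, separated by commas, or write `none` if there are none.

i → no match
ii → no match
iii → no match
iv → match
v → no match
vi → no match
vii → no match

iv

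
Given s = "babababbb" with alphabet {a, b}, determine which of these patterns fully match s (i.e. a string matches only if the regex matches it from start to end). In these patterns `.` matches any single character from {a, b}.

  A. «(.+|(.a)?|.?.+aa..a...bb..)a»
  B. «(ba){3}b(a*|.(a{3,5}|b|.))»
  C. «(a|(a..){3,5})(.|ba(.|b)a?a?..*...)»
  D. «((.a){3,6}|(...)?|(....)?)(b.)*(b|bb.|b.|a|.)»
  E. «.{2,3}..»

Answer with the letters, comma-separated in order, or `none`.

B, D

A → no match — must end with "a"
B → match
C → no match — must start with "a"
D → match
E → no match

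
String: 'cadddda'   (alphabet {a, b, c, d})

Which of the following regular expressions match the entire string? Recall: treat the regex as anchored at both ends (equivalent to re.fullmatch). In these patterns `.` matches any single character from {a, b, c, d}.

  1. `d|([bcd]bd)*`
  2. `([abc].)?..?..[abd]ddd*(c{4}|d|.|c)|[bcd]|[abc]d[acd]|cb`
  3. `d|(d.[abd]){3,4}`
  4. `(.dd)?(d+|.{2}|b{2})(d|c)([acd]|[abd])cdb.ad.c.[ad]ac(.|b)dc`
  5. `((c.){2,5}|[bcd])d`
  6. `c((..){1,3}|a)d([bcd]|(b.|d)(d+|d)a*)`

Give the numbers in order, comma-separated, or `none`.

2, 6

1 → no match
2 → match
3 → no match — must start with 'd'
4 → no match — must end with 'dc'
5 → no match — must end with 'd'
6 → match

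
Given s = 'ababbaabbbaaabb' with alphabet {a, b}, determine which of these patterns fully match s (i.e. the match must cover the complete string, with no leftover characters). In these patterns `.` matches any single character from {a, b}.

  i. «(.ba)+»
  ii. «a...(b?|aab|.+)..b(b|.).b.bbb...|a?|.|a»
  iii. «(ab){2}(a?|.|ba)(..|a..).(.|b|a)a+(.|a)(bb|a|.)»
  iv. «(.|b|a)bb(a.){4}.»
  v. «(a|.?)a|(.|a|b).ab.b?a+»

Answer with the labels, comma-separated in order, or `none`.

i → no match — must end with 'ba'
ii → no match
iii → match
iv → no match
v → no match — must end with 'a'

iii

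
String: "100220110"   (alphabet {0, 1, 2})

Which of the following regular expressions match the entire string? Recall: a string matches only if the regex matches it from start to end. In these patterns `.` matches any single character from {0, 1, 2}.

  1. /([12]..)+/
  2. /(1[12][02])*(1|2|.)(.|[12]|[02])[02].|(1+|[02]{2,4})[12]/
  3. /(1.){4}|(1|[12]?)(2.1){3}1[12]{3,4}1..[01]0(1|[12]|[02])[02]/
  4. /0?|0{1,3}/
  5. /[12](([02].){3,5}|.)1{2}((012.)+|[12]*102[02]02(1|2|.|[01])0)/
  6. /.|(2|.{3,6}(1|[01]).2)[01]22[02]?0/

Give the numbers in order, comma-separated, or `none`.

1 → match
2 → no match
3 → no match
4 → no match
5 → no match
6 → no match

1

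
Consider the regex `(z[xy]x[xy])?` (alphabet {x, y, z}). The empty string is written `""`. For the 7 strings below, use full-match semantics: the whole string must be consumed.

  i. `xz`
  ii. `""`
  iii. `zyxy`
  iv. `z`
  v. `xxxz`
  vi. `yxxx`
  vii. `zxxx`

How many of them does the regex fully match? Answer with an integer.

i → no match
ii → match
iii → match
iv → no match
v → no match
vi → no match
vii → match
Total matched: 3

3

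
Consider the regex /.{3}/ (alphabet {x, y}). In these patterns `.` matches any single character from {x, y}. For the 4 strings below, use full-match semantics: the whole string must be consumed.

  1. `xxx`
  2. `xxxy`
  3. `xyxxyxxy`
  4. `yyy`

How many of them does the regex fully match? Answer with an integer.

2

1. `xxx` → match
2. `xxxy` → no match
3. `xyxxyxxy` → no match
4. `yyy` → match
Total matched: 2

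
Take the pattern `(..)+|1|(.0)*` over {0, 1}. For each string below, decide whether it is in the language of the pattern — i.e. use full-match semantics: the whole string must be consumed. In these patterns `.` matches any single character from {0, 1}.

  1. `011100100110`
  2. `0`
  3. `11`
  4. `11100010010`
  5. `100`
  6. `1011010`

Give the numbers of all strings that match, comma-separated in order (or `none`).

1, 3

1 → match
2 → no match
3 → match
4 → no match
5 → no match
6 → no match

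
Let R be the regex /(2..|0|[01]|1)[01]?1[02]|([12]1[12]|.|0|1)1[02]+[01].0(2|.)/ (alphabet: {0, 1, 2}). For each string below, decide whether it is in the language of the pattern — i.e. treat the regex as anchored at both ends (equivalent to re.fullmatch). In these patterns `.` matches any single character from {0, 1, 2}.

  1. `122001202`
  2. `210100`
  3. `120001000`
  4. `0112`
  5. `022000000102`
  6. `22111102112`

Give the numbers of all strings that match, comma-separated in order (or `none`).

4

1. `122001202` → no match
2. `210100` → no match
3. `120001000` → no match
4. `0112` → match
5. `022000000102` → no match
6. `22111102112` → no match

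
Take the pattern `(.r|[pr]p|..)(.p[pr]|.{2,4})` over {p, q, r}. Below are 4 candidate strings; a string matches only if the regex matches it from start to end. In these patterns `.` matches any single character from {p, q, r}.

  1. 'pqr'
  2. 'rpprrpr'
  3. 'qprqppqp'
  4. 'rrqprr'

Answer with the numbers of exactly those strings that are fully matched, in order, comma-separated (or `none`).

1. 'pqr' → no match
2. 'rpprrpr' → no match
3. 'qprqppqp' → no match
4. 'rrqprr' → match

4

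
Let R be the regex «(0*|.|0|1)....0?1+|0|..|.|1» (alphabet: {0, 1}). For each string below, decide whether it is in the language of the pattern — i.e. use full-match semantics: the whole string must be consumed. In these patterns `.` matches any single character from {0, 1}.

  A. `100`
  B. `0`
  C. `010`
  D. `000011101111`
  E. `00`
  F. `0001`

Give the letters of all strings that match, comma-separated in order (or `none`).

A → no match
B → match
C → no match
D → match
E → match
F → no match

B, D, E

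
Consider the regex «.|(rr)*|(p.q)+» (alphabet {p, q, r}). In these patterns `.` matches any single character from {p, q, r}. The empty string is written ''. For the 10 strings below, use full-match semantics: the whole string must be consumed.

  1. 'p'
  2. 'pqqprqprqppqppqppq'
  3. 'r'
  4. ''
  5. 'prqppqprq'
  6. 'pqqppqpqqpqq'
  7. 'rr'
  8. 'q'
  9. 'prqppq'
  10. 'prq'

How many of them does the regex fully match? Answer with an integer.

10

1. 'p' → match
2 → match
3. 'r' → match
4. '' → match
5. 'prqppqprq' → match
6. 'pqqppqpqqpqq' → match
7. 'rr' → match
8. 'q' → match
9. 'prqppq' → match
10. 'prq' → match
Total matched: 10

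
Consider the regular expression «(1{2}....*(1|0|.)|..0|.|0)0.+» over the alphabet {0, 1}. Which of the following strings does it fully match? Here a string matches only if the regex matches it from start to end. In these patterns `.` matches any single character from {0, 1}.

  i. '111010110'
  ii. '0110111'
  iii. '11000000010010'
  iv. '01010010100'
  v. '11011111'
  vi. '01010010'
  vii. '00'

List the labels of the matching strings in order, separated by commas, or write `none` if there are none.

i. '111010110' → no match
ii. '0110111' → no match
iii → match
iv. '01010010100' → no match
v. '11011111' → no match
vi. '01010010' → no match
vii. '00' → no match

iii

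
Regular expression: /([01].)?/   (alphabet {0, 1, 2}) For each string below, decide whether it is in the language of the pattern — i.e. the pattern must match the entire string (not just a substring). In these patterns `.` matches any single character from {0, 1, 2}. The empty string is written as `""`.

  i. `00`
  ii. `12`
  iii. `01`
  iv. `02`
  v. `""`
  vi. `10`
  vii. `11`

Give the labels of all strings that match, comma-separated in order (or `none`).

i → match
ii → match
iii → match
iv → match
v → match
vi → match
vii → match

i, ii, iii, iv, v, vi, vii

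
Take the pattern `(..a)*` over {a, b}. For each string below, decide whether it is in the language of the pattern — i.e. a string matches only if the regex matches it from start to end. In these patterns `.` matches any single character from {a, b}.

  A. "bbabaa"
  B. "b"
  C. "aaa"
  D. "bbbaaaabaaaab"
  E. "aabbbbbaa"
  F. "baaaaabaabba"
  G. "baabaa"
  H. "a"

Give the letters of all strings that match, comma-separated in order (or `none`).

A → match
B → no match
C → match
D → no match
E → no match
F → match
G → match
H → no match

A, C, F, G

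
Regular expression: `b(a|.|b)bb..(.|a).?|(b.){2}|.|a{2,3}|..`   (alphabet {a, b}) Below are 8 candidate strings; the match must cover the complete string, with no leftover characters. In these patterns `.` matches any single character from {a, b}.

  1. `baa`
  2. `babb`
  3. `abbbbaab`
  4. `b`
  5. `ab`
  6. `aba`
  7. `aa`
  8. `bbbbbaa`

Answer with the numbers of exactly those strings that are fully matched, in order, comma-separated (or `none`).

1 → no match
2 → match
3 → no match
4 → match
5 → match
6 → no match
7 → match
8 → match

2, 4, 5, 7, 8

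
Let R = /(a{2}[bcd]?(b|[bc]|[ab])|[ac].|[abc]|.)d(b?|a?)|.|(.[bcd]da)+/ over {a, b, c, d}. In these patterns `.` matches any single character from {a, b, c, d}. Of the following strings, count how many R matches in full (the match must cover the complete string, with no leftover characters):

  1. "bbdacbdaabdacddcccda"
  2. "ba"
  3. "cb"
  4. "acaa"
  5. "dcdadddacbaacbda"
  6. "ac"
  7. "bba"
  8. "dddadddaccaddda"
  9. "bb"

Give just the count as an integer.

1 → no match
2 → no match
3 → no match
4 → no match
5 → no match
6 → no match
7 → no match
8 → no match
9 → no match
Total matched: 0

0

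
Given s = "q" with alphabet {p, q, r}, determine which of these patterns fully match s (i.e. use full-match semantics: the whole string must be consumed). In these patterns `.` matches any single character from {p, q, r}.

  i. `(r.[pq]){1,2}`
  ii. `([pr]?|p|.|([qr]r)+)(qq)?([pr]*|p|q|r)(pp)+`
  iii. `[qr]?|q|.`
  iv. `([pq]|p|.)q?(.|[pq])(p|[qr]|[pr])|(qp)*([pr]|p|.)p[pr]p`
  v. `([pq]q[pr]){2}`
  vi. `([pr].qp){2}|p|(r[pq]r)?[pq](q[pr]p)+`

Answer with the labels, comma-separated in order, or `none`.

i → no match — must start with "r"
ii → no match — must end with "pp"
iii → match
iv → no match
v → no match
vi → no match

iii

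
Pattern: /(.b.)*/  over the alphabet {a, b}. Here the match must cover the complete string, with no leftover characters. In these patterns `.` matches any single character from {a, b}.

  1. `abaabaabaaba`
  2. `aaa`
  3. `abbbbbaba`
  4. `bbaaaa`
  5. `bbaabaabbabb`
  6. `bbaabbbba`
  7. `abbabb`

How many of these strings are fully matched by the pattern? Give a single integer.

1 → match
2 → no match
3 → match
4 → no match
5 → match
6 → match
7 → match
Total matched: 5

5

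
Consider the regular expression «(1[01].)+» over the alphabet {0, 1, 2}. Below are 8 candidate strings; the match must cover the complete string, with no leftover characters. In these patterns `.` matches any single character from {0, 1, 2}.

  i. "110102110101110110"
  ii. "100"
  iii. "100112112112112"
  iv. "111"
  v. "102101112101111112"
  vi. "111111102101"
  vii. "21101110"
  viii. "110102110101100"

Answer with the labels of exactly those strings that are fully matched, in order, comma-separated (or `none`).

i → match
ii → match
iii → match
iv → match
v → match
vi → match
vii → no match — must start with "1"
viii → match

i, ii, iii, iv, v, vi, viii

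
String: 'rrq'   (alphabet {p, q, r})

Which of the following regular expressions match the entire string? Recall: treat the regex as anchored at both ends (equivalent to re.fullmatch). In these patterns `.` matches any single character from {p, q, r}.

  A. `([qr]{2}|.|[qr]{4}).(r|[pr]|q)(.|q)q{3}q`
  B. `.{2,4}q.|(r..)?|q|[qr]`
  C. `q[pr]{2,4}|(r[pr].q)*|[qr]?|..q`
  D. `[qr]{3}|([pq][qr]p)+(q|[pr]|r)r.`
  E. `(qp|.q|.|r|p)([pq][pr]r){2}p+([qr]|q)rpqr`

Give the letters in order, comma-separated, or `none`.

A → no match — must end with 'qq'
B → match
C → match
D → match
E → no match — must end with 'rpqr'

B, C, D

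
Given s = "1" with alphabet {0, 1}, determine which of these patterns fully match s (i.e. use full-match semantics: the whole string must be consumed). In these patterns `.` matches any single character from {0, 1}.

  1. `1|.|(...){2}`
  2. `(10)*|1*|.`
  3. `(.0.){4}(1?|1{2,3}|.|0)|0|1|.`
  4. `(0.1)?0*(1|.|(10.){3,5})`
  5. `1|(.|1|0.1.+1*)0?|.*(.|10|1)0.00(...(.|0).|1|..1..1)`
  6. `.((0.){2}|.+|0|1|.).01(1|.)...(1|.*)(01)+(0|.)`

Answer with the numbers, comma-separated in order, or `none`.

1 → match
2 → match
3 → match
4 → match
5 → match
6 → no match

1, 2, 3, 4, 5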